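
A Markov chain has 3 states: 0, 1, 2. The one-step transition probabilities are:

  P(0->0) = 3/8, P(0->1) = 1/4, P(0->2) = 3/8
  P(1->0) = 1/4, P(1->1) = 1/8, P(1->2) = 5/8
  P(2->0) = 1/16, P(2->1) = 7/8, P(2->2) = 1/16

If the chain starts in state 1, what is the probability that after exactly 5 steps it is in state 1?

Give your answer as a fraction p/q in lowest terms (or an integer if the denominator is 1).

Computing P^5 by repeated multiplication:
P^1 =
  0: [3/8, 1/4, 3/8]
  1: [1/4, 1/8, 5/8]
  2: [1/16, 7/8, 1/16]
P^2 =
  0: [29/128, 29/64, 41/128]
  1: [21/128, 5/8, 27/128]
  2: [63/256, 23/128, 147/256]
P^3 =
  0: [447/2048, 403/1024, 795/2048]
  1: [473/2048, 311/1024, 953/2048]
  2: [709/4096, 1201/2048, 985/4096]
P^4 =
  0: [6701/32768, 7265/16384, 11537/32768]
  1: [6279/32768, 8239/16384, 10011/32768]
  2: [14847/65536, 10715/32768, 29259/65536]
P^5 =
  0: [109863/524288, 108691/262144, 197043/524288]
  1: [113597/524288, 99113/262144, 212465/524288]
  2: [204061/1048576, 255937/524288, 332641/1048576]

(P^5)[1 -> 1] = 99113/262144

Answer: 99113/262144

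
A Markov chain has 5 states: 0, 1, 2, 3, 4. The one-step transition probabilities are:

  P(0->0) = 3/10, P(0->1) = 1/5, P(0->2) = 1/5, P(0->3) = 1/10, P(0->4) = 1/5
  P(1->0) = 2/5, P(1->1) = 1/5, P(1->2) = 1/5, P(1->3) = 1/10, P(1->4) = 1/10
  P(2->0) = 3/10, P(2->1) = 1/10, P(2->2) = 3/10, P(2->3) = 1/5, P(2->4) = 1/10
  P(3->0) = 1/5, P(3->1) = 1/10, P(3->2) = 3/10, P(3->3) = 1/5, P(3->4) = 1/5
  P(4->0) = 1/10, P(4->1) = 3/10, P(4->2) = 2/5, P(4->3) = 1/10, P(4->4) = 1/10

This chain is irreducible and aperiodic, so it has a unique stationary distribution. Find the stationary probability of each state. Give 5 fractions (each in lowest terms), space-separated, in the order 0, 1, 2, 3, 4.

The stationary distribution satisfies pi = pi * P, i.e.:
  pi_0 = 3/10*pi_0 + 2/5*pi_1 + 3/10*pi_2 + 1/5*pi_3 + 1/10*pi_4
  pi_1 = 1/5*pi_0 + 1/5*pi_1 + 1/10*pi_2 + 1/10*pi_3 + 3/10*pi_4
  pi_2 = 1/5*pi_0 + 1/5*pi_1 + 3/10*pi_2 + 3/10*pi_3 + 2/5*pi_4
  pi_3 = 1/10*pi_0 + 1/10*pi_1 + 1/5*pi_2 + 1/5*pi_3 + 1/10*pi_4
  pi_4 = 1/5*pi_0 + 1/10*pi_1 + 1/10*pi_2 + 1/5*pi_3 + 1/10*pi_4
with normalization: pi_0 + pi_1 + pi_2 + pi_3 + pi_4 = 1.

Using the first 4 balance equations plus normalization, the linear system A*pi = b is:
  [-7/10, 2/5, 3/10, 1/5, 1/10] . pi = 0
  [1/5, -4/5, 1/10, 1/10, 3/10] . pi = 0
  [1/5, 1/5, -7/10, 3/10, 2/5] . pi = 0
  [1/10, 1/10, 1/5, -4/5, 1/10] . pi = 0
  [1, 1, 1, 1, 1] . pi = 1

Solving yields:
  pi_0 = 497/1808
  pi_1 = 313/1808
  pi_2 = 487/1808
  pi_3 = 255/1808
  pi_4 = 16/113

Verification (pi * P):
  497/1808*3/10 + 313/1808*2/5 + 487/1808*3/10 + 255/1808*1/5 + 16/113*1/10 = 497/1808 = pi_0  (ok)
  497/1808*1/5 + 313/1808*1/5 + 487/1808*1/10 + 255/1808*1/10 + 16/113*3/10 = 313/1808 = pi_1  (ok)
  497/1808*1/5 + 313/1808*1/5 + 487/1808*3/10 + 255/1808*3/10 + 16/113*2/5 = 487/1808 = pi_2  (ok)
  497/1808*1/10 + 313/1808*1/10 + 487/1808*1/5 + 255/1808*1/5 + 16/113*1/10 = 255/1808 = pi_3  (ok)
  497/1808*1/5 + 313/1808*1/10 + 487/1808*1/10 + 255/1808*1/5 + 16/113*1/10 = 16/113 = pi_4  (ok)

Answer: 497/1808 313/1808 487/1808 255/1808 16/113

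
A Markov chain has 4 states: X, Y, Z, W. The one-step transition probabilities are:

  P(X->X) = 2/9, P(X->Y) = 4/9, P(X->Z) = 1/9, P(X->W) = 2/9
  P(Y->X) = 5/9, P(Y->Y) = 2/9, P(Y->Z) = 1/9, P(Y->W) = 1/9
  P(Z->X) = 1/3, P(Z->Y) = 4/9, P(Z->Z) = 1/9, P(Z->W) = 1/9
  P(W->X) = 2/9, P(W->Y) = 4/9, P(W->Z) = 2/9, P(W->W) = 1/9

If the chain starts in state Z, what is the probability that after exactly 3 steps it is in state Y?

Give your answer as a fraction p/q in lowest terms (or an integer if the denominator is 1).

Computing P^3 by repeated multiplication:
P^1 =
  X: [2/9, 4/9, 1/9, 2/9]
  Y: [5/9, 2/9, 1/9, 1/9]
  Z: [1/3, 4/9, 1/9, 1/9]
  W: [2/9, 4/9, 2/9, 1/9]
P^2 =
  X: [31/81, 28/81, 11/81, 11/81]
  Y: [25/81, 32/81, 10/81, 14/81]
  Z: [31/81, 28/81, 10/81, 4/27]
  W: [32/81, 28/81, 10/81, 11/81]
P^3 =
  X: [257/729, 268/729, 92/729, 112/729]
  Y: [268/729, 260/729, 95/729, 106/729]
  Z: [256/729, 268/729, 31/243, 112/729]
  W: [256/729, 268/729, 92/729, 113/729]

(P^3)[Z -> Y] = 268/729

Answer: 268/729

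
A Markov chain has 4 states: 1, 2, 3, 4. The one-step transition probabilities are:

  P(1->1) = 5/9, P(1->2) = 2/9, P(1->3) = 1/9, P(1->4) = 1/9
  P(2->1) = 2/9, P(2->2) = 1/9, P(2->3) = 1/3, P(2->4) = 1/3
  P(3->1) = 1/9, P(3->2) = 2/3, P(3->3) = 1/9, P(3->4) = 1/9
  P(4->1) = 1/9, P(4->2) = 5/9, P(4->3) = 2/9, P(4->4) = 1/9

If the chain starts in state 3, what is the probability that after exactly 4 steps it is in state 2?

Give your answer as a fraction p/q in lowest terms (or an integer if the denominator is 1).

Answer: 2081/6561

Derivation:
Computing P^4 by repeated multiplication:
P^1 =
  1: [5/9, 2/9, 1/9, 1/9]
  2: [2/9, 1/9, 1/3, 1/3]
  3: [1/9, 2/3, 1/9, 1/9]
  4: [1/9, 5/9, 2/9, 1/9]
P^2 =
  1: [31/81, 23/81, 14/81, 13/81]
  2: [2/9, 38/81, 14/81, 11/81]
  3: [19/81, 19/81, 22/81, 7/27]
  4: [2/9, 8/27, 20/81, 19/81]
P^3 =
  1: [76/243, 26/81, 140/729, 127/729]
  2: [191/729, 71/243, 56/243, 157/729]
  3: [176/729, 98/243, 140/729, 119/729]
  4: [59/243, 275/729, 148/729, 43/243]
P^4 =
  1: [625/2187, 2165/6561, 1324/6561, 133/729]
  2: [1706/6561, 796/2187, 1312/6561, 385/2187]
  3: [1727/6561, 2081/6561, 1436/6561, 439/2187]
  4: [1712/6561, 2162/6561, 1408/6561, 1279/6561]

(P^4)[3 -> 2] = 2081/6561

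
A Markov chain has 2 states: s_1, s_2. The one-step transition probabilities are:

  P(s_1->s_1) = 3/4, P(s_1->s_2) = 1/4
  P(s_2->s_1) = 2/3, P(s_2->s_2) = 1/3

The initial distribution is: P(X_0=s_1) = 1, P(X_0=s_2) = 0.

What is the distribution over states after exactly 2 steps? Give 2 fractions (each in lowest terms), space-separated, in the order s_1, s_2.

Propagating the distribution step by step (d_{t+1} = d_t * P):
d_0 = (s_1=1, s_2=0)
  d_1[s_1] = 1*3/4 + 0*2/3 = 3/4
  d_1[s_2] = 1*1/4 + 0*1/3 = 1/4
d_1 = (s_1=3/4, s_2=1/4)
  d_2[s_1] = 3/4*3/4 + 1/4*2/3 = 35/48
  d_2[s_2] = 3/4*1/4 + 1/4*1/3 = 13/48
d_2 = (s_1=35/48, s_2=13/48)

Answer: 35/48 13/48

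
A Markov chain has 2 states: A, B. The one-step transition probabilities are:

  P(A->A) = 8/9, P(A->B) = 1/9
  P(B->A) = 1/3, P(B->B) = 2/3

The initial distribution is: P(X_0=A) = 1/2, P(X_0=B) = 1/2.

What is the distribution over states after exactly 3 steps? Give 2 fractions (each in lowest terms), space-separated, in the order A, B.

Propagating the distribution step by step (d_{t+1} = d_t * P):
d_0 = (A=1/2, B=1/2)
  d_1[A] = 1/2*8/9 + 1/2*1/3 = 11/18
  d_1[B] = 1/2*1/9 + 1/2*2/3 = 7/18
d_1 = (A=11/18, B=7/18)
  d_2[A] = 11/18*8/9 + 7/18*1/3 = 109/162
  d_2[B] = 11/18*1/9 + 7/18*2/3 = 53/162
d_2 = (A=109/162, B=53/162)
  d_3[A] = 109/162*8/9 + 53/162*1/3 = 1031/1458
  d_3[B] = 109/162*1/9 + 53/162*2/3 = 427/1458
d_3 = (A=1031/1458, B=427/1458)

Answer: 1031/1458 427/1458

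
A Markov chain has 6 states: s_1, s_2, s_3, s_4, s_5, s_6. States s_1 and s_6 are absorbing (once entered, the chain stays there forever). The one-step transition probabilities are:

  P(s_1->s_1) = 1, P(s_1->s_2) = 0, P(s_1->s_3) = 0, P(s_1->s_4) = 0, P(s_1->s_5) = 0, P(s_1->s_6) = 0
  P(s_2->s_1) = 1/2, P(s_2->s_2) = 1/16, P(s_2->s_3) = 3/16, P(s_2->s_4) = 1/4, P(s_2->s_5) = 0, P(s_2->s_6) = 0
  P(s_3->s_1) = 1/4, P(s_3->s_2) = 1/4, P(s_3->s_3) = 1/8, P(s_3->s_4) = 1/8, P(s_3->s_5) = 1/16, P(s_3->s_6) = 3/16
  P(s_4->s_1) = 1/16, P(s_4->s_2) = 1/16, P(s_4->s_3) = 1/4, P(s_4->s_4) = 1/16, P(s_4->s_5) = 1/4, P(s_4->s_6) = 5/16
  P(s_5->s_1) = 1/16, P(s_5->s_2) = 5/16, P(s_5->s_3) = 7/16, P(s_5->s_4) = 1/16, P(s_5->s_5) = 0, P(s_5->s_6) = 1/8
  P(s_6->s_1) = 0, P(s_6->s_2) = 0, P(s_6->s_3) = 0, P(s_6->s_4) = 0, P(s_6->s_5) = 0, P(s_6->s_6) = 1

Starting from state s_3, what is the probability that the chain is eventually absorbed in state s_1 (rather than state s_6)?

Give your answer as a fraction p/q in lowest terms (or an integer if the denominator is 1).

Answer: 7832/12783

Derivation:
Let a_i = P(absorbed in s_1 | start in state i).
Boundary conditions: a_s_1 = 1, a_s_6 = 0.
For each transient state i, a_i = sum_j P(i->j) * a_j:
  a_s_2 = 1/2*a_s_1 + 1/16*a_s_2 + 3/16*a_s_3 + 1/4*a_s_4 + 0*a_s_5 + 0*a_s_6
  a_s_3 = 1/4*a_s_1 + 1/4*a_s_2 + 1/8*a_s_3 + 1/8*a_s_4 + 1/16*a_s_5 + 3/16*a_s_6
  a_s_4 = 1/16*a_s_1 + 1/16*a_s_2 + 1/4*a_s_3 + 1/16*a_s_4 + 1/4*a_s_5 + 5/16*a_s_6
  a_s_5 = 1/16*a_s_1 + 5/16*a_s_2 + 7/16*a_s_3 + 1/16*a_s_4 + 0*a_s_5 + 1/8*a_s_6

Substituting a_s_1 = 1 and a_s_6 = 0, rearrange to (I - Q) a = r where r[i] = P(i -> s_1):
  [15/16, -3/16, -1/4, 0] . (a_s_2, a_s_3, a_s_4, a_s_5) = 1/2
  [-1/4, 7/8, -1/8, -1/16] . (a_s_2, a_s_3, a_s_4, a_s_5) = 1/4
  [-1/16, -1/4, 15/16, -1/4] . (a_s_2, a_s_3, a_s_4, a_s_5) = 1/16
  [-5/16, -7/16, -1/16, 1] . (a_s_2, a_s_3, a_s_4, a_s_5) = 1/16

Solving yields:
  a_s_2 = 29668/38349
  a_s_3 = 7832/12783
  a_s_4 = 5645/12783
  a_s_5 = 23006/38349

Starting state is s_3, so the absorption probability is a_s_3 = 7832/12783.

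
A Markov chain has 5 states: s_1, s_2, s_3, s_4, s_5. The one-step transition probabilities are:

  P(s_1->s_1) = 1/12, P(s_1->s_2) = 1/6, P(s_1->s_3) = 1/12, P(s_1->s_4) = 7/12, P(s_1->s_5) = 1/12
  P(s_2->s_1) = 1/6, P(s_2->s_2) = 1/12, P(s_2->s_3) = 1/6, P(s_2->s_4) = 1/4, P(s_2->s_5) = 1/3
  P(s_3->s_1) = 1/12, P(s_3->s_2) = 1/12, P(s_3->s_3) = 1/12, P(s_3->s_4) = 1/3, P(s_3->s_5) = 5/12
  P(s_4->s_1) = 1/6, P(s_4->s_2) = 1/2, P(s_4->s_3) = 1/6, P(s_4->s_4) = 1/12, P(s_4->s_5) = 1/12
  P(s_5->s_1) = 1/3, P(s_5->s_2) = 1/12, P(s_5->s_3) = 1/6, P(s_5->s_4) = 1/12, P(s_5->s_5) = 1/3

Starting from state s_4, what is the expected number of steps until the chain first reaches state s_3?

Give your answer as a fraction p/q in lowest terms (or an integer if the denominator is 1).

Answer: 13248/2005

Derivation:
Let h_i = expected steps to first reach s_3 from state i.
Boundary: h_s_3 = 0.
First-step equations for the other states:
  h_s_1 = 1 + 1/12*h_s_1 + 1/6*h_s_2 + 1/12*h_s_3 + 7/12*h_s_4 + 1/12*h_s_5
  h_s_2 = 1 + 1/6*h_s_1 + 1/12*h_s_2 + 1/6*h_s_3 + 1/4*h_s_4 + 1/3*h_s_5
  h_s_4 = 1 + 1/6*h_s_1 + 1/2*h_s_2 + 1/6*h_s_3 + 1/12*h_s_4 + 1/12*h_s_5
  h_s_5 = 1 + 1/3*h_s_1 + 1/12*h_s_2 + 1/6*h_s_3 + 1/12*h_s_4 + 1/3*h_s_5

Substituting h_s_3 = 0 and rearranging gives the linear system (I - Q) h = 1:
  [11/12, -1/6, -7/12, -1/12] . (h_s_1, h_s_2, h_s_4, h_s_5) = 1
  [-1/6, 11/12, -1/4, -1/3] . (h_s_1, h_s_2, h_s_4, h_s_5) = 1
  [-1/6, -1/2, 11/12, -1/12] . (h_s_1, h_s_2, h_s_4, h_s_5) = 1
  [-1/3, -1/12, -1/12, 2/3] . (h_s_1, h_s_2, h_s_4, h_s_5) = 1

Solving yields:
  h_s_1 = 14256/2005
  h_s_2 = 13284/2005
  h_s_4 = 13248/2005
  h_s_5 = 13452/2005

Starting state is s_4, so the expected hitting time is h_s_4 = 13248/2005.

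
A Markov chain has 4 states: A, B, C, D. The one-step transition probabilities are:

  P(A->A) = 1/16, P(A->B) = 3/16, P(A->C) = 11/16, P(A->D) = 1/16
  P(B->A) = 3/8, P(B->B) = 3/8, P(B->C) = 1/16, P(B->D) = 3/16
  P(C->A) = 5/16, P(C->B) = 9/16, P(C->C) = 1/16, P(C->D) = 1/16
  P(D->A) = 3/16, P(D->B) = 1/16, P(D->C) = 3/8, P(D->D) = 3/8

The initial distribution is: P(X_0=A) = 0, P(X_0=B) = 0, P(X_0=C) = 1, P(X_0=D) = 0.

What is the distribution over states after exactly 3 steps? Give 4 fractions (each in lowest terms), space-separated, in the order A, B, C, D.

Answer: 1013/4096 1353/4096 1121/4096 609/4096

Derivation:
Propagating the distribution step by step (d_{t+1} = d_t * P):
d_0 = (A=0, B=0, C=1, D=0)
  d_1[A] = 0*1/16 + 0*3/8 + 1*5/16 + 0*3/16 = 5/16
  d_1[B] = 0*3/16 + 0*3/8 + 1*9/16 + 0*1/16 = 9/16
  d_1[C] = 0*11/16 + 0*1/16 + 1*1/16 + 0*3/8 = 1/16
  d_1[D] = 0*1/16 + 0*3/16 + 1*1/16 + 0*3/8 = 1/16
d_1 = (A=5/16, B=9/16, C=1/16, D=1/16)
  d_2[A] = 5/16*1/16 + 9/16*3/8 + 1/16*5/16 + 1/16*3/16 = 67/256
  d_2[B] = 5/16*3/16 + 9/16*3/8 + 1/16*9/16 + 1/16*1/16 = 79/256
  d_2[C] = 5/16*11/16 + 9/16*1/16 + 1/16*1/16 + 1/16*3/8 = 71/256
  d_2[D] = 5/16*1/16 + 9/16*3/16 + 1/16*1/16 + 1/16*3/8 = 39/256
d_2 = (A=67/256, B=79/256, C=71/256, D=39/256)
  d_3[A] = 67/256*1/16 + 79/256*3/8 + 71/256*5/16 + 39/256*3/16 = 1013/4096
  d_3[B] = 67/256*3/16 + 79/256*3/8 + 71/256*9/16 + 39/256*1/16 = 1353/4096
  d_3[C] = 67/256*11/16 + 79/256*1/16 + 71/256*1/16 + 39/256*3/8 = 1121/4096
  d_3[D] = 67/256*1/16 + 79/256*3/16 + 71/256*1/16 + 39/256*3/8 = 609/4096
d_3 = (A=1013/4096, B=1353/4096, C=1121/4096, D=609/4096)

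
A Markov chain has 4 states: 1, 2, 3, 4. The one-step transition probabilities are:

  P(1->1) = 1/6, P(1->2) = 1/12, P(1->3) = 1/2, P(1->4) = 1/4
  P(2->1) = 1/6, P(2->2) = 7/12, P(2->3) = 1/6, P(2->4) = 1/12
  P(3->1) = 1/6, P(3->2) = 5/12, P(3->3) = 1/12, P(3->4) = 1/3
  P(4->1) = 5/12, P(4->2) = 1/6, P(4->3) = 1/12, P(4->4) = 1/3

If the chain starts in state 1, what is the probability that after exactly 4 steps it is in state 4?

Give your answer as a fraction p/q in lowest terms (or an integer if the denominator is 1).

Computing P^4 by repeated multiplication:
P^1 =
  1: [1/6, 1/12, 1/2, 1/4]
  2: [1/6, 7/12, 1/6, 1/12]
  3: [1/6, 5/12, 1/12, 1/3]
  4: [5/12, 1/6, 1/12, 1/3]
P^2 =
  1: [11/48, 5/16, 23/144, 43/144]
  2: [3/16, 7/16, 29/144, 25/144]
  3: [1/4, 25/72, 3/16, 31/144]
  4: [1/4, 2/9, 13/48, 37/144]
P^3 =
  1: [139/576, 61/192, 59/288, 17/72]
  2: [121/576, 221/576, 19/96, 5/24]
  3: [127/576, 583/1728, 187/864, 65/288]
  4: [133/576, 529/1728, 89/432, 37/144]
P^4 =
  1: [65/288, 1141/3456, 727/3456, 101/432]
  2: [7/32, 413/1152, 701/3456, 95/432]
  3: [257/1152, 889/2592, 527/2592, 797/3456]
  4: [133/576, 3385/10368, 1063/5184, 821/3456]

(P^4)[1 -> 4] = 101/432

Answer: 101/432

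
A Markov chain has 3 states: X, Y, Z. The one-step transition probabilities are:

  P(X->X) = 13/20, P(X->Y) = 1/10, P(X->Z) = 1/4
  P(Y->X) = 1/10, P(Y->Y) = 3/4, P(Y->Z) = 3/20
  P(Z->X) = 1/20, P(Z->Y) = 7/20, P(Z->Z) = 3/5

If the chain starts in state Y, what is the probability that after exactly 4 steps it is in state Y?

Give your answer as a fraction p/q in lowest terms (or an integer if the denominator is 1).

Answer: 341/640

Derivation:
Computing P^4 by repeated multiplication:
P^1 =
  X: [13/20, 1/10, 1/4]
  Y: [1/10, 3/4, 3/20]
  Z: [1/20, 7/20, 3/5]
P^2 =
  X: [89/200, 91/400, 131/400]
  Y: [59/400, 5/8, 91/400]
  Z: [39/400, 191/400, 17/40]
P^3 =
  X: [2627/8000, 1319/4000, 547/1600]
  Y: [679/4000, 901/1600, 2137/8000]
  Z: [1059/8000, 4133/8000, 351/1000]
P^4 =
  X: [21081/80000, 63969/160000, 53869/160000]
  Y: [28801/160000, 341/640, 45949/160000]
  Z: [24841/160000, 83769/160000, 5139/16000]

(P^4)[Y -> Y] = 341/640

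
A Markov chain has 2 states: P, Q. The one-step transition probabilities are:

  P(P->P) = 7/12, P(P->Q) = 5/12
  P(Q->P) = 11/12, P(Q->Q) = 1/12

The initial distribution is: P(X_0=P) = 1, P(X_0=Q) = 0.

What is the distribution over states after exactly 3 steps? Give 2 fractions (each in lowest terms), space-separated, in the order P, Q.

Propagating the distribution step by step (d_{t+1} = d_t * P):
d_0 = (P=1, Q=0)
  d_1[P] = 1*7/12 + 0*11/12 = 7/12
  d_1[Q] = 1*5/12 + 0*1/12 = 5/12
d_1 = (P=7/12, Q=5/12)
  d_2[P] = 7/12*7/12 + 5/12*11/12 = 13/18
  d_2[Q] = 7/12*5/12 + 5/12*1/12 = 5/18
d_2 = (P=13/18, Q=5/18)
  d_3[P] = 13/18*7/12 + 5/18*11/12 = 73/108
  d_3[Q] = 13/18*5/12 + 5/18*1/12 = 35/108
d_3 = (P=73/108, Q=35/108)

Answer: 73/108 35/108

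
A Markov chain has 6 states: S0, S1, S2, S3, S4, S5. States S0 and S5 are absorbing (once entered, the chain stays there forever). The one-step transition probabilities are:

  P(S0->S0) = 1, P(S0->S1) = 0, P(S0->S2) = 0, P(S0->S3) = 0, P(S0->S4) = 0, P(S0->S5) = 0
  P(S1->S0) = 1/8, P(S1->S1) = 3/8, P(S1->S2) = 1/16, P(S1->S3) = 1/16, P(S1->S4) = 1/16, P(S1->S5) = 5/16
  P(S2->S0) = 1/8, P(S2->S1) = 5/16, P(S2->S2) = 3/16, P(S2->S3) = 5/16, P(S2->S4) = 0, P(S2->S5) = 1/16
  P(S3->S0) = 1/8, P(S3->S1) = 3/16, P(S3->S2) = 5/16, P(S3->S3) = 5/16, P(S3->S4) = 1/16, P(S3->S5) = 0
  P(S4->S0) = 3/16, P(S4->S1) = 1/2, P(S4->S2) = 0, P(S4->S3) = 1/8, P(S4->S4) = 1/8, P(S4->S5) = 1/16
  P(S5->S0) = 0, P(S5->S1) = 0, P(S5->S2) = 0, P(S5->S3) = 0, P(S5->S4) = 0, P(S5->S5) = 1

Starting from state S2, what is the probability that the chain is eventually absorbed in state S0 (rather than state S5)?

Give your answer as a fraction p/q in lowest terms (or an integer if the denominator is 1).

Let a_i = P(absorbed in S0 | start in state i).
Boundary conditions: a_S0 = 1, a_S5 = 0.
For each transient state i, a_i = sum_j P(i->j) * a_j:
  a_S1 = 1/8*a_S0 + 3/8*a_S1 + 1/16*a_S2 + 1/16*a_S3 + 1/16*a_S4 + 5/16*a_S5
  a_S2 = 1/8*a_S0 + 5/16*a_S1 + 3/16*a_S2 + 5/16*a_S3 + 0*a_S4 + 1/16*a_S5
  a_S3 = 1/8*a_S0 + 3/16*a_S1 + 5/16*a_S2 + 5/16*a_S3 + 1/16*a_S4 + 0*a_S5
  a_S4 = 3/16*a_S0 + 1/2*a_S1 + 0*a_S2 + 1/8*a_S3 + 1/8*a_S4 + 1/16*a_S5

Substituting a_S0 = 1 and a_S5 = 0, rearrange to (I - Q) a = r where r[i] = P(i -> S0):
  [5/8, -1/16, -1/16, -1/16] . (a_S1, a_S2, a_S3, a_S4) = 1/8
  [-5/16, 13/16, -5/16, 0] . (a_S1, a_S2, a_S3, a_S4) = 1/8
  [-3/16, -5/16, 11/16, -1/16] . (a_S1, a_S2, a_S3, a_S4) = 1/8
  [-1/2, 0, -1/8, 7/8] . (a_S1, a_S2, a_S3, a_S4) = 3/16

Solving yields:
  a_S1 = 2340/6589
  a_S2 = 6627/13178
  a_S3 = 7279/13178
  a_S4 = 3269/6589

Starting state is S2, so the absorption probability is a_S2 = 6627/13178.

Answer: 6627/13178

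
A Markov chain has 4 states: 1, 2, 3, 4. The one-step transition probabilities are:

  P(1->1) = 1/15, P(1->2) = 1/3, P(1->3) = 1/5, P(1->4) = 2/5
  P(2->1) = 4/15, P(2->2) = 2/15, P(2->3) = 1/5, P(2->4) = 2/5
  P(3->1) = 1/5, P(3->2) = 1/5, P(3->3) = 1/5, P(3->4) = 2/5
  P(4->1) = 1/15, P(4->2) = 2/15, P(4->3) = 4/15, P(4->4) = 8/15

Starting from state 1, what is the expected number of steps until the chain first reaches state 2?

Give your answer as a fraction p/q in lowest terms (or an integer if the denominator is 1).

Answer: 195/41

Derivation:
Let h_i = expected steps to first reach 2 from state i.
Boundary: h_2 = 0.
First-step equations for the other states:
  h_1 = 1 + 1/15*h_1 + 1/3*h_2 + 1/5*h_3 + 2/5*h_4
  h_3 = 1 + 1/5*h_1 + 1/5*h_2 + 1/5*h_3 + 2/5*h_4
  h_4 = 1 + 1/15*h_1 + 2/15*h_2 + 4/15*h_3 + 8/15*h_4

Substituting h_2 = 0 and rearranging gives the linear system (I - Q) h = 1:
  [14/15, -1/5, -2/5] . (h_1, h_3, h_4) = 1
  [-1/5, 4/5, -2/5] . (h_1, h_3, h_4) = 1
  [-1/15, -4/15, 7/15] . (h_1, h_3, h_4) = 1

Solving yields:
  h_1 = 195/41
  h_3 = 221/41
  h_4 = 242/41

Starting state is 1, so the expected hitting time is h_1 = 195/41.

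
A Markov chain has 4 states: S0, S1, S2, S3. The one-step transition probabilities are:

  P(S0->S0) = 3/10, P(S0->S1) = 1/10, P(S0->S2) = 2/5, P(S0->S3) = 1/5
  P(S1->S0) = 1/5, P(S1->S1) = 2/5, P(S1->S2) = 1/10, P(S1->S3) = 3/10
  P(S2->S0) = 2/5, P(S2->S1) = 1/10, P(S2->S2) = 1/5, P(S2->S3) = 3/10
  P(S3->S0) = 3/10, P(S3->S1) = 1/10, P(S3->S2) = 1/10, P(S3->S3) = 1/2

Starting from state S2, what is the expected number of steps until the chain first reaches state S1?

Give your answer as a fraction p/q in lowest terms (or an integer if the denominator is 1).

Answer: 10

Derivation:
Let h_i = expected steps to first reach S1 from state i.
Boundary: h_S1 = 0.
First-step equations for the other states:
  h_S0 = 1 + 3/10*h_S0 + 1/10*h_S1 + 2/5*h_S2 + 1/5*h_S3
  h_S2 = 1 + 2/5*h_S0 + 1/10*h_S1 + 1/5*h_S2 + 3/10*h_S3
  h_S3 = 1 + 3/10*h_S0 + 1/10*h_S1 + 1/10*h_S2 + 1/2*h_S3

Substituting h_S1 = 0 and rearranging gives the linear system (I - Q) h = 1:
  [7/10, -2/5, -1/5] . (h_S0, h_S2, h_S3) = 1
  [-2/5, 4/5, -3/10] . (h_S0, h_S2, h_S3) = 1
  [-3/10, -1/10, 1/2] . (h_S0, h_S2, h_S3) = 1

Solving yields:
  h_S0 = 10
  h_S2 = 10
  h_S3 = 10

Starting state is S2, so the expected hitting time is h_S2 = 10.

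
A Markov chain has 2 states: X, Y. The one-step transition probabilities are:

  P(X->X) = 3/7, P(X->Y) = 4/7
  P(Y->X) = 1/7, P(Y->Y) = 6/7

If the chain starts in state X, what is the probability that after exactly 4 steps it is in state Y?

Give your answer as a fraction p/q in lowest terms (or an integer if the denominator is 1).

Computing P^4 by repeated multiplication:
P^1 =
  X: [3/7, 4/7]
  Y: [1/7, 6/7]
P^2 =
  X: [13/49, 36/49]
  Y: [9/49, 40/49]
P^3 =
  X: [75/343, 268/343]
  Y: [67/343, 276/343]
P^4 =
  X: [493/2401, 1908/2401]
  Y: [477/2401, 1924/2401]

(P^4)[X -> Y] = 1908/2401

Answer: 1908/2401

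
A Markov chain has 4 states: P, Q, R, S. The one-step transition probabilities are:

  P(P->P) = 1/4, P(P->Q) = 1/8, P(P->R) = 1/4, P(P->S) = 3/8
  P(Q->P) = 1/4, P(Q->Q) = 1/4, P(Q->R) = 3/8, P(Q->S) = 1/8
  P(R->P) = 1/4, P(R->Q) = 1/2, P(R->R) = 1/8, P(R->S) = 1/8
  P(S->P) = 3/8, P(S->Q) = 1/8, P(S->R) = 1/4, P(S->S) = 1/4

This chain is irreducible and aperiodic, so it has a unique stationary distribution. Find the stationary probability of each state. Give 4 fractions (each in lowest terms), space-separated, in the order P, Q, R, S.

The stationary distribution satisfies pi = pi * P, i.e.:
  pi_P = 1/4*pi_P + 1/4*pi_Q + 1/4*pi_R + 3/8*pi_S
  pi_Q = 1/8*pi_P + 1/4*pi_Q + 1/2*pi_R + 1/8*pi_S
  pi_R = 1/4*pi_P + 3/8*pi_Q + 1/8*pi_R + 1/4*pi_S
  pi_S = 3/8*pi_P + 1/8*pi_Q + 1/8*pi_R + 1/4*pi_S
with normalization: pi_P + pi_Q + pi_R + pi_S = 1.

Using the first 3 balance equations plus normalization, the linear system A*pi = b is:
  [-3/4, 1/4, 1/4, 3/8] . pi = 0
  [1/8, -3/4, 1/2, 1/8] . pi = 0
  [1/4, 3/8, -7/8, 1/4] . pi = 0
  [1, 1, 1, 1] . pi = 1

Solving yields:
  pi_P = 5/18
  pi_Q = 1/4
  pi_R = 1/4
  pi_S = 2/9

Verification (pi * P):
  5/18*1/4 + 1/4*1/4 + 1/4*1/4 + 2/9*3/8 = 5/18 = pi_P  (ok)
  5/18*1/8 + 1/4*1/4 + 1/4*1/2 + 2/9*1/8 = 1/4 = pi_Q  (ok)
  5/18*1/4 + 1/4*3/8 + 1/4*1/8 + 2/9*1/4 = 1/4 = pi_R  (ok)
  5/18*3/8 + 1/4*1/8 + 1/4*1/8 + 2/9*1/4 = 2/9 = pi_S  (ok)

Answer: 5/18 1/4 1/4 2/9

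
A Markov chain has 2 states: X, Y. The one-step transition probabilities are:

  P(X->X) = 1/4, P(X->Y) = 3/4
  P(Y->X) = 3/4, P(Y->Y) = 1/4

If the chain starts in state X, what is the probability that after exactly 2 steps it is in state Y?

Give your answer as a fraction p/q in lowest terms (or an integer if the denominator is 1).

Computing P^2 by repeated multiplication:
P^1 =
  X: [1/4, 3/4]
  Y: [3/4, 1/4]
P^2 =
  X: [5/8, 3/8]
  Y: [3/8, 5/8]

(P^2)[X -> Y] = 3/8

Answer: 3/8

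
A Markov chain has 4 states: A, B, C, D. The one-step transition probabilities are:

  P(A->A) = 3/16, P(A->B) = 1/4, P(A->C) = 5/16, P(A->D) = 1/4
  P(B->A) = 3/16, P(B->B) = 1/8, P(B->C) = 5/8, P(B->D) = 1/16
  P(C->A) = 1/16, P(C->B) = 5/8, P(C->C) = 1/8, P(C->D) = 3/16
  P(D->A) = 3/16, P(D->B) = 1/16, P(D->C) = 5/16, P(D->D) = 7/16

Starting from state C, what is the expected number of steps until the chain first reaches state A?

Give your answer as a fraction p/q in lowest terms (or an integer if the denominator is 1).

Let h_i = expected steps to first reach A from state i.
Boundary: h_A = 0.
First-step equations for the other states:
  h_B = 1 + 3/16*h_A + 1/8*h_B + 5/8*h_C + 1/16*h_D
  h_C = 1 + 1/16*h_A + 5/8*h_B + 1/8*h_C + 3/16*h_D
  h_D = 1 + 3/16*h_A + 1/16*h_B + 5/16*h_C + 7/16*h_D

Substituting h_A = 0 and rearranging gives the linear system (I - Q) h = 1:
  [7/8, -5/8, -1/16] . (h_B, h_C, h_D) = 1
  [-5/8, 7/8, -3/16] . (h_B, h_C, h_D) = 1
  [-1/16, -5/16, 9/16] . (h_B, h_C, h_D) = 1

Solving yields:
  h_B = 50/7
  h_C = 54/7
  h_D = 48/7

Starting state is C, so the expected hitting time is h_C = 54/7.

Answer: 54/7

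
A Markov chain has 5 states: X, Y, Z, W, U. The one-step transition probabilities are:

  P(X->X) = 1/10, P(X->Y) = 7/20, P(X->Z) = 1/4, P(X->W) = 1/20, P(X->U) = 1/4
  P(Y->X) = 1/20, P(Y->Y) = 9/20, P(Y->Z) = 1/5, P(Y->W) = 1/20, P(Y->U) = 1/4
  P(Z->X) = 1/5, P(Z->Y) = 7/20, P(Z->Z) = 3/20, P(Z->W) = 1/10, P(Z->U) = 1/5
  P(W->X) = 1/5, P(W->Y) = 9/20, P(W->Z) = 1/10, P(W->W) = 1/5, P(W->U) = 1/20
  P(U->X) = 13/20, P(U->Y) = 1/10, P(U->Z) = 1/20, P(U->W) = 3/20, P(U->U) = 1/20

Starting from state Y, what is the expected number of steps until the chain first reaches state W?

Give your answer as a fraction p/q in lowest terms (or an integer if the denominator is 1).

Answer: 47295/3722

Derivation:
Let h_i = expected steps to first reach W from state i.
Boundary: h_W = 0.
First-step equations for the other states:
  h_X = 1 + 1/10*h_X + 7/20*h_Y + 1/4*h_Z + 1/20*h_W + 1/4*h_U
  h_Y = 1 + 1/20*h_X + 9/20*h_Y + 1/5*h_Z + 1/20*h_W + 1/4*h_U
  h_Z = 1 + 1/5*h_X + 7/20*h_Y + 3/20*h_Z + 1/10*h_W + 1/5*h_U
  h_U = 1 + 13/20*h_X + 1/10*h_Y + 1/20*h_Z + 3/20*h_W + 1/20*h_U

Substituting h_W = 0 and rearranging gives the linear system (I - Q) h = 1:
  [9/10, -7/20, -1/4, -1/4] . (h_X, h_Y, h_Z, h_U) = 1
  [-1/20, 11/20, -1/5, -1/4] . (h_X, h_Y, h_Z, h_U) = 1
  [-1/5, -7/20, 17/20, -1/5] . (h_X, h_Y, h_Z, h_U) = 1
  [-13/20, -1/10, -1/20, 19/20] . (h_X, h_Y, h_Z, h_U) = 1

Solving yields:
  h_X = 47185/3722
  h_Y = 47295/3722
  h_Z = 45205/3722
  h_U = 21780/1861

Starting state is Y, so the expected hitting time is h_Y = 47295/3722.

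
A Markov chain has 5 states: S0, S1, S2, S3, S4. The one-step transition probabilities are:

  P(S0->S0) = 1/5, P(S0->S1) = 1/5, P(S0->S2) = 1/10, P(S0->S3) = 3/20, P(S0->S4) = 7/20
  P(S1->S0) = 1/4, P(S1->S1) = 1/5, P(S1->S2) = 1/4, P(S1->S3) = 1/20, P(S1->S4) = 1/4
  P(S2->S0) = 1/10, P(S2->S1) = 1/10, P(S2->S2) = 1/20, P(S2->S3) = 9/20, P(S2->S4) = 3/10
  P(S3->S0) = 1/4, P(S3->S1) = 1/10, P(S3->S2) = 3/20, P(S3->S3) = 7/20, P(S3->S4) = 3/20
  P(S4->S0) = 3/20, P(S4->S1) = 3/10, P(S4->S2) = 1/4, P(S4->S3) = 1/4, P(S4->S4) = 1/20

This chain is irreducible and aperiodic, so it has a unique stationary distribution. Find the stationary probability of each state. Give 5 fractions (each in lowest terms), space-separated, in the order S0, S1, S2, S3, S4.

Answer: 1248/6407 1150/6407 1044/6407 3235/12814 2695/12814

Derivation:
The stationary distribution satisfies pi = pi * P, i.e.:
  pi_S0 = 1/5*pi_S0 + 1/4*pi_S1 + 1/10*pi_S2 + 1/4*pi_S3 + 3/20*pi_S4
  pi_S1 = 1/5*pi_S0 + 1/5*pi_S1 + 1/10*pi_S2 + 1/10*pi_S3 + 3/10*pi_S4
  pi_S2 = 1/10*pi_S0 + 1/4*pi_S1 + 1/20*pi_S2 + 3/20*pi_S3 + 1/4*pi_S4
  pi_S3 = 3/20*pi_S0 + 1/20*pi_S1 + 9/20*pi_S2 + 7/20*pi_S3 + 1/4*pi_S4
  pi_S4 = 7/20*pi_S0 + 1/4*pi_S1 + 3/10*pi_S2 + 3/20*pi_S3 + 1/20*pi_S4
with normalization: pi_S0 + pi_S1 + pi_S2 + pi_S3 + pi_S4 = 1.

Using the first 4 balance equations plus normalization, the linear system A*pi = b is:
  [-4/5, 1/4, 1/10, 1/4, 3/20] . pi = 0
  [1/5, -4/5, 1/10, 1/10, 3/10] . pi = 0
  [1/10, 1/4, -19/20, 3/20, 1/4] . pi = 0
  [3/20, 1/20, 9/20, -13/20, 1/4] . pi = 0
  [1, 1, 1, 1, 1] . pi = 1

Solving yields:
  pi_S0 = 1248/6407
  pi_S1 = 1150/6407
  pi_S2 = 1044/6407
  pi_S3 = 3235/12814
  pi_S4 = 2695/12814

Verification (pi * P):
  1248/6407*1/5 + 1150/6407*1/4 + 1044/6407*1/10 + 3235/12814*1/4 + 2695/12814*3/20 = 1248/6407 = pi_S0  (ok)
  1248/6407*1/5 + 1150/6407*1/5 + 1044/6407*1/10 + 3235/12814*1/10 + 2695/12814*3/10 = 1150/6407 = pi_S1  (ok)
  1248/6407*1/10 + 1150/6407*1/4 + 1044/6407*1/20 + 3235/12814*3/20 + 2695/12814*1/4 = 1044/6407 = pi_S2  (ok)
  1248/6407*3/20 + 1150/6407*1/20 + 1044/6407*9/20 + 3235/12814*7/20 + 2695/12814*1/4 = 3235/12814 = pi_S3  (ok)
  1248/6407*7/20 + 1150/6407*1/4 + 1044/6407*3/10 + 3235/12814*3/20 + 2695/12814*1/20 = 2695/12814 = pi_S4  (ok)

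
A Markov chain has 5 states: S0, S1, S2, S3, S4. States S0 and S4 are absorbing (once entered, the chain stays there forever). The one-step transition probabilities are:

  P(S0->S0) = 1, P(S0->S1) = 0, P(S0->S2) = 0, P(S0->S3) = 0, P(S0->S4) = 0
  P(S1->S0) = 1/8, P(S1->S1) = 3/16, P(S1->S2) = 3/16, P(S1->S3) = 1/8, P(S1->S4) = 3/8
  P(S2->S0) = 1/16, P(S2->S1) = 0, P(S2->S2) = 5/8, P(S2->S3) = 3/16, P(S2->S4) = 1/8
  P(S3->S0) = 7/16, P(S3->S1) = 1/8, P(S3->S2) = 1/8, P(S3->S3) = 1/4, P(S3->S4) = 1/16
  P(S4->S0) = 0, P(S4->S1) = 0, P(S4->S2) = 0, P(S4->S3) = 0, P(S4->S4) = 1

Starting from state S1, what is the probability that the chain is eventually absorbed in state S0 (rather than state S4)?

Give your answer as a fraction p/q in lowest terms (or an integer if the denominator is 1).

Answer: 319/816

Derivation:
Let a_i = P(absorbed in S0 | start in state i).
Boundary conditions: a_S0 = 1, a_S4 = 0.
For each transient state i, a_i = sum_j P(i->j) * a_j:
  a_S1 = 1/8*a_S0 + 3/16*a_S1 + 3/16*a_S2 + 1/8*a_S3 + 3/8*a_S4
  a_S2 = 1/16*a_S0 + 0*a_S1 + 5/8*a_S2 + 3/16*a_S3 + 1/8*a_S4
  a_S3 = 7/16*a_S0 + 1/8*a_S1 + 1/8*a_S2 + 1/4*a_S3 + 1/16*a_S4

Substituting a_S0 = 1 and a_S4 = 0, rearrange to (I - Q) a = r where r[i] = P(i -> S0):
  [13/16, -3/16, -1/8] . (a_S1, a_S2, a_S3) = 1/8
  [0, 3/8, -3/16] . (a_S1, a_S2, a_S3) = 1/16
  [-1/8, -1/8, 3/4] . (a_S1, a_S2, a_S3) = 7/16

Solving yields:
  a_S1 = 319/816
  a_S2 = 437/816
  a_S3 = 301/408

Starting state is S1, so the absorption probability is a_S1 = 319/816.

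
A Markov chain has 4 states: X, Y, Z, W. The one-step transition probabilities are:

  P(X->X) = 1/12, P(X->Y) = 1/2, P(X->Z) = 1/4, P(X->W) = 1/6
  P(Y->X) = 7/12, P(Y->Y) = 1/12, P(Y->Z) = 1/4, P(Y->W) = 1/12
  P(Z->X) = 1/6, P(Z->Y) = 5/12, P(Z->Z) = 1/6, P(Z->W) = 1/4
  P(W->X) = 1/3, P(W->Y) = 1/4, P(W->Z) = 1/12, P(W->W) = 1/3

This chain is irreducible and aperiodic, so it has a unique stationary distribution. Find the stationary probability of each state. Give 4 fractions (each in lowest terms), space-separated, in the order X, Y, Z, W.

The stationary distribution satisfies pi = pi * P, i.e.:
  pi_X = 1/12*pi_X + 7/12*pi_Y + 1/6*pi_Z + 1/3*pi_W
  pi_Y = 1/2*pi_X + 1/12*pi_Y + 5/12*pi_Z + 1/4*pi_W
  pi_Z = 1/4*pi_X + 1/4*pi_Y + 1/6*pi_Z + 1/12*pi_W
  pi_W = 1/6*pi_X + 1/12*pi_Y + 1/4*pi_Z + 1/3*pi_W
with normalization: pi_X + pi_Y + pi_Z + pi_W = 1.

Using the first 3 balance equations plus normalization, the linear system A*pi = b is:
  [-11/12, 7/12, 1/6, 1/3] . pi = 0
  [1/2, -11/12, 5/12, 1/4] . pi = 0
  [1/4, 1/4, -5/6, 1/12] . pi = 0
  [1, 1, 1, 1] . pi = 1

Solving yields:
  pi_X = 665/2207
  pi_Y = 679/2207
  pi_Z = 445/2207
  pi_W = 418/2207

Verification (pi * P):
  665/2207*1/12 + 679/2207*7/12 + 445/2207*1/6 + 418/2207*1/3 = 665/2207 = pi_X  (ok)
  665/2207*1/2 + 679/2207*1/12 + 445/2207*5/12 + 418/2207*1/4 = 679/2207 = pi_Y  (ok)
  665/2207*1/4 + 679/2207*1/4 + 445/2207*1/6 + 418/2207*1/12 = 445/2207 = pi_Z  (ok)
  665/2207*1/6 + 679/2207*1/12 + 445/2207*1/4 + 418/2207*1/3 = 418/2207 = pi_W  (ok)

Answer: 665/2207 679/2207 445/2207 418/2207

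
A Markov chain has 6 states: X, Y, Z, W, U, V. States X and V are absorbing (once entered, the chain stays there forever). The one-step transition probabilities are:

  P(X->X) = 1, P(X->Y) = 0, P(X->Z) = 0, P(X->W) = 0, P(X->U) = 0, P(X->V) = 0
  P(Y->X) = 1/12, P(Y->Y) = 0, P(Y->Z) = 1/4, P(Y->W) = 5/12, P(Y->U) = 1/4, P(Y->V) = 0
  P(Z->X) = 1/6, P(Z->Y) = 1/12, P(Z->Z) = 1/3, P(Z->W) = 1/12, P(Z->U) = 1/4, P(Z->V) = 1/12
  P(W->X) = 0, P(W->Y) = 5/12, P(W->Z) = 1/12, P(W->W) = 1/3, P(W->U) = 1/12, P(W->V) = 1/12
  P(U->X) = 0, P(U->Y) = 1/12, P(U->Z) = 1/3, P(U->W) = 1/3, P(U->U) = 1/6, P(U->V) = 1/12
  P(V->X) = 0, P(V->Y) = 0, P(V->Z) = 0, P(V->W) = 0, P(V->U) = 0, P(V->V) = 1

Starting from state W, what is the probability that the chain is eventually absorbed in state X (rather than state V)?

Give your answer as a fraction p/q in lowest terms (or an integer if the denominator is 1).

Answer: 19/43

Derivation:
Let a_i = P(absorbed in X | start in state i).
Boundary conditions: a_X = 1, a_V = 0.
For each transient state i, a_i = sum_j P(i->j) * a_j:
  a_Y = 1/12*a_X + 0*a_Y + 1/4*a_Z + 5/12*a_W + 1/4*a_U + 0*a_V
  a_Z = 1/6*a_X + 1/12*a_Y + 1/3*a_Z + 1/12*a_W + 1/4*a_U + 1/12*a_V
  a_W = 0*a_X + 5/12*a_Y + 1/12*a_Z + 1/3*a_W + 1/12*a_U + 1/12*a_V
  a_U = 0*a_X + 1/12*a_Y + 1/3*a_Z + 1/3*a_W + 1/6*a_U + 1/12*a_V

Substituting a_X = 1 and a_V = 0, rearrange to (I - Q) a = r where r[i] = P(i -> X):
  [1, -1/4, -5/12, -1/4] . (a_Y, a_Z, a_W, a_U) = 1/12
  [-1/12, 2/3, -1/12, -1/4] . (a_Y, a_Z, a_W, a_U) = 1/6
  [-5/12, -1/12, 2/3, -1/12] . (a_Y, a_Z, a_W, a_U) = 0
  [-1/12, -1/3, -1/3, 5/6] . (a_Y, a_Z, a_W, a_U) = 0

Solving yields:
  a_Y = 22/43
  a_Z = 23/43
  a_W = 19/43
  a_U = 19/43

Starting state is W, so the absorption probability is a_W = 19/43.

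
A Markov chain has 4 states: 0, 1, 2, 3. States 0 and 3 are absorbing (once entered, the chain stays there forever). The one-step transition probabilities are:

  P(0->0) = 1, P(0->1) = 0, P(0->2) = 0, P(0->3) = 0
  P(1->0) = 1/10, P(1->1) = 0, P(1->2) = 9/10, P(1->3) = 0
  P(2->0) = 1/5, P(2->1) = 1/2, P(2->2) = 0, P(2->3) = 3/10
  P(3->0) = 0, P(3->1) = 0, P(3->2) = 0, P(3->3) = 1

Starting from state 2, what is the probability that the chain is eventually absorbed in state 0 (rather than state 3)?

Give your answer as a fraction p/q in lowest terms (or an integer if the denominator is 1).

Answer: 5/11

Derivation:
Let a_i = P(absorbed in 0 | start in state i).
Boundary conditions: a_0 = 1, a_3 = 0.
For each transient state i, a_i = sum_j P(i->j) * a_j:
  a_1 = 1/10*a_0 + 0*a_1 + 9/10*a_2 + 0*a_3
  a_2 = 1/5*a_0 + 1/2*a_1 + 0*a_2 + 3/10*a_3

Substituting a_0 = 1 and a_3 = 0, rearrange to (I - Q) a = r where r[i] = P(i -> 0):
  [1, -9/10] . (a_1, a_2) = 1/10
  [-1/2, 1] . (a_1, a_2) = 1/5

Solving yields:
  a_1 = 28/55
  a_2 = 5/11

Starting state is 2, so the absorption probability is a_2 = 5/11.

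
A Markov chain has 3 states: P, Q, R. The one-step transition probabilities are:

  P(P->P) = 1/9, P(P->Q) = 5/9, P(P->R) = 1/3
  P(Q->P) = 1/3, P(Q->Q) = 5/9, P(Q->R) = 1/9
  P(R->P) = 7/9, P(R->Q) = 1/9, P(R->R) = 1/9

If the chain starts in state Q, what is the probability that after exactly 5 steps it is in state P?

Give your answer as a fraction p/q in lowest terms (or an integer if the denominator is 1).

Answer: 20213/59049

Derivation:
Computing P^5 by repeated multiplication:
P^1 =
  P: [1/9, 5/9, 1/3]
  Q: [1/3, 5/9, 1/9]
  R: [7/9, 1/9, 1/9]
P^2 =
  P: [37/81, 11/27, 11/81]
  Q: [25/81, 41/81, 5/27]
  R: [17/81, 41/81, 23/81]
P^3 =
  P: [71/243, 361/729, 155/729]
  Q: [253/729, 115/243, 131/729]
  R: [301/729, 313/729, 115/729]
P^4 =
  P: [2381/6561, 3025/6561, 385/2187]
  Q: [245/729, 3121/6561, 1235/6561]
  R: [2045/6561, 3185/6561, 1331/6561]
P^5 =
  P: [19541/59049, 9395/19683, 11323/59049]
  Q: [20213/59049, 27865/59049, 1219/6561]
  R: [20917/59049, 27481/59049, 10651/59049]

(P^5)[Q -> P] = 20213/59049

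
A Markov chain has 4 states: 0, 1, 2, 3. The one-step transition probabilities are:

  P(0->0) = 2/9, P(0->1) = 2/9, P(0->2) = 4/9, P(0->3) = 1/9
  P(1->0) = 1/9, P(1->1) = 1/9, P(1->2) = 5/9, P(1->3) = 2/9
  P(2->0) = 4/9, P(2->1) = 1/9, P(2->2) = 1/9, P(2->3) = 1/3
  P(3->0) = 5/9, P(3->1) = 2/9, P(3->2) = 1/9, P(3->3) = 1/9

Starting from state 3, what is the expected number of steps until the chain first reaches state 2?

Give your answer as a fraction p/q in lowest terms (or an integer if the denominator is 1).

Let h_i = expected steps to first reach 2 from state i.
Boundary: h_2 = 0.
First-step equations for the other states:
  h_0 = 1 + 2/9*h_0 + 2/9*h_1 + 4/9*h_2 + 1/9*h_3
  h_1 = 1 + 1/9*h_0 + 1/9*h_1 + 5/9*h_2 + 2/9*h_3
  h_3 = 1 + 5/9*h_0 + 2/9*h_1 + 1/9*h_2 + 1/9*h_3

Substituting h_2 = 0 and rearranging gives the linear system (I - Q) h = 1:
  [7/9, -2/9, -1/9] . (h_0, h_1, h_3) = 1
  [-1/9, 8/9, -2/9] . (h_0, h_1, h_3) = 1
  [-5/9, -2/9, 8/9] . (h_0, h_1, h_3) = 1

Solving yields:
  h_0 = 45/19
  h_1 = 42/19
  h_3 = 60/19

Starting state is 3, so the expected hitting time is h_3 = 60/19.

Answer: 60/19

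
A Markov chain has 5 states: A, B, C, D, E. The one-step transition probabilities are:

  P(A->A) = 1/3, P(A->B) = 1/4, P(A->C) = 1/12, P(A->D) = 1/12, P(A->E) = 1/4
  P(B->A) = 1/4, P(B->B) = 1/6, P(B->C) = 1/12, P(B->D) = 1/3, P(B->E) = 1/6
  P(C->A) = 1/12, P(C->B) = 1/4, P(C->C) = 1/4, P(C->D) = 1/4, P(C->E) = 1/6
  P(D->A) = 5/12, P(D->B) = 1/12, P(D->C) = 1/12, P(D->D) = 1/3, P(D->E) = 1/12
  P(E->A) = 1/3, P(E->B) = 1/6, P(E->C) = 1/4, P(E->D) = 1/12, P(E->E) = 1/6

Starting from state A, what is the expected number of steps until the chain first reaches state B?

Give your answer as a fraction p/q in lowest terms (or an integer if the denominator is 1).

Answer: 14352/3011

Derivation:
Let h_i = expected steps to first reach B from state i.
Boundary: h_B = 0.
First-step equations for the other states:
  h_A = 1 + 1/3*h_A + 1/4*h_B + 1/12*h_C + 1/12*h_D + 1/4*h_E
  h_C = 1 + 1/12*h_A + 1/4*h_B + 1/4*h_C + 1/4*h_D + 1/6*h_E
  h_D = 1 + 5/12*h_A + 1/12*h_B + 1/12*h_C + 1/3*h_D + 1/12*h_E
  h_E = 1 + 1/3*h_A + 1/6*h_B + 1/4*h_C + 1/12*h_D + 1/6*h_E

Substituting h_B = 0 and rearranging gives the linear system (I - Q) h = 1:
  [2/3, -1/12, -1/12, -1/4] . (h_A, h_C, h_D, h_E) = 1
  [-1/12, 3/4, -1/4, -1/6] . (h_A, h_C, h_D, h_E) = 1
  [-5/12, -1/12, 2/3, -1/12] . (h_A, h_C, h_D, h_E) = 1
  [-1/3, -1/4, -1/12, 5/6] . (h_A, h_C, h_D, h_E) = 1

Solving yields:
  h_A = 14352/3011
  h_C = 14820/3011
  h_D = 17280/3011
  h_E = 15528/3011

Starting state is A, so the expected hitting time is h_A = 14352/3011.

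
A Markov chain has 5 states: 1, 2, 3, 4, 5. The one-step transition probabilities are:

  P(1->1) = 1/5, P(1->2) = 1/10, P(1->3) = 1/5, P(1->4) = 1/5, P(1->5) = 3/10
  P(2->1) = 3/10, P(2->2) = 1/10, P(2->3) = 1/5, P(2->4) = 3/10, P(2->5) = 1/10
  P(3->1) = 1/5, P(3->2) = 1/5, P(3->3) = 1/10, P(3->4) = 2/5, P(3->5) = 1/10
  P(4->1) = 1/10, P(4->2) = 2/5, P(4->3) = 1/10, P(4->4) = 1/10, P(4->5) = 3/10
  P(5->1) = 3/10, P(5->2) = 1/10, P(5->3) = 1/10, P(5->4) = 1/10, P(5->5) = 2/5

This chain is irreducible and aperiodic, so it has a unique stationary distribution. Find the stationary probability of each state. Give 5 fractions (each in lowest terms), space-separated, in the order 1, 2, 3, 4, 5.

Answer: 1174/5245 911/5245 733/5245 1044/5245 1383/5245

Derivation:
The stationary distribution satisfies pi = pi * P, i.e.:
  pi_1 = 1/5*pi_1 + 3/10*pi_2 + 1/5*pi_3 + 1/10*pi_4 + 3/10*pi_5
  pi_2 = 1/10*pi_1 + 1/10*pi_2 + 1/5*pi_3 + 2/5*pi_4 + 1/10*pi_5
  pi_3 = 1/5*pi_1 + 1/5*pi_2 + 1/10*pi_3 + 1/10*pi_4 + 1/10*pi_5
  pi_4 = 1/5*pi_1 + 3/10*pi_2 + 2/5*pi_3 + 1/10*pi_4 + 1/10*pi_5
  pi_5 = 3/10*pi_1 + 1/10*pi_2 + 1/10*pi_3 + 3/10*pi_4 + 2/5*pi_5
with normalization: pi_1 + pi_2 + pi_3 + pi_4 + pi_5 = 1.

Using the first 4 balance equations plus normalization, the linear system A*pi = b is:
  [-4/5, 3/10, 1/5, 1/10, 3/10] . pi = 0
  [1/10, -9/10, 1/5, 2/5, 1/10] . pi = 0
  [1/5, 1/5, -9/10, 1/10, 1/10] . pi = 0
  [1/5, 3/10, 2/5, -9/10, 1/10] . pi = 0
  [1, 1, 1, 1, 1] . pi = 1

Solving yields:
  pi_1 = 1174/5245
  pi_2 = 911/5245
  pi_3 = 733/5245
  pi_4 = 1044/5245
  pi_5 = 1383/5245

Verification (pi * P):
  1174/5245*1/5 + 911/5245*3/10 + 733/5245*1/5 + 1044/5245*1/10 + 1383/5245*3/10 = 1174/5245 = pi_1  (ok)
  1174/5245*1/10 + 911/5245*1/10 + 733/5245*1/5 + 1044/5245*2/5 + 1383/5245*1/10 = 911/5245 = pi_2  (ok)
  1174/5245*1/5 + 911/5245*1/5 + 733/5245*1/10 + 1044/5245*1/10 + 1383/5245*1/10 = 733/5245 = pi_3  (ok)
  1174/5245*1/5 + 911/5245*3/10 + 733/5245*2/5 + 1044/5245*1/10 + 1383/5245*1/10 = 1044/5245 = pi_4  (ok)
  1174/5245*3/10 + 911/5245*1/10 + 733/5245*1/10 + 1044/5245*3/10 + 1383/5245*2/5 = 1383/5245 = pi_5  (ok)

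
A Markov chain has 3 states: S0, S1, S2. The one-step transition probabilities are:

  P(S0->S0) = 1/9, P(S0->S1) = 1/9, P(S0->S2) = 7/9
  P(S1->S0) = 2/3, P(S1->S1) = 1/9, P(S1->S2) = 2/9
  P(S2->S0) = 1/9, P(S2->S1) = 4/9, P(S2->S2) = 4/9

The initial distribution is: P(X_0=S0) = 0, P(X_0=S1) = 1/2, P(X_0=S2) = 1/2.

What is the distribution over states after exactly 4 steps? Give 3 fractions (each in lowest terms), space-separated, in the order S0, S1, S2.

Propagating the distribution step by step (d_{t+1} = d_t * P):
d_0 = (S0=0, S1=1/2, S2=1/2)
  d_1[S0] = 0*1/9 + 1/2*2/3 + 1/2*1/9 = 7/18
  d_1[S1] = 0*1/9 + 1/2*1/9 + 1/2*4/9 = 5/18
  d_1[S2] = 0*7/9 + 1/2*2/9 + 1/2*4/9 = 1/3
d_1 = (S0=7/18, S1=5/18, S2=1/3)
  d_2[S0] = 7/18*1/9 + 5/18*2/3 + 1/3*1/9 = 43/162
  d_2[S1] = 7/18*1/9 + 5/18*1/9 + 1/3*4/9 = 2/9
  d_2[S2] = 7/18*7/9 + 5/18*2/9 + 1/3*4/9 = 83/162
d_2 = (S0=43/162, S1=2/9, S2=83/162)
  d_3[S0] = 43/162*1/9 + 2/9*2/3 + 83/162*1/9 = 19/81
  d_3[S1] = 43/162*1/9 + 2/9*1/9 + 83/162*4/9 = 137/486
  d_3[S2] = 43/162*7/9 + 2/9*2/9 + 83/162*4/9 = 235/486
d_3 = (S0=19/81, S1=137/486, S2=235/486)
  d_4[S0] = 19/81*1/9 + 137/486*2/3 + 235/486*1/9 = 1171/4374
  d_4[S1] = 19/81*1/9 + 137/486*1/9 + 235/486*4/9 = 397/1458
  d_4[S2] = 19/81*7/9 + 137/486*2/9 + 235/486*4/9 = 1006/2187
d_4 = (S0=1171/4374, S1=397/1458, S2=1006/2187)

Answer: 1171/4374 397/1458 1006/2187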